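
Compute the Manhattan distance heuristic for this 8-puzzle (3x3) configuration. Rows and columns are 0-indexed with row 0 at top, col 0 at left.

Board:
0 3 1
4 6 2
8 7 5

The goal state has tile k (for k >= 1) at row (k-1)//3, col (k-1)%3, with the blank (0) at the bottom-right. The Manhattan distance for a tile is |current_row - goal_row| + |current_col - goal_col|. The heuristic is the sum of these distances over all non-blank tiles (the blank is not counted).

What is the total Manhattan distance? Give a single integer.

Answer: 10

Derivation:
Tile 3: (0,1)->(0,2) = 1
Tile 1: (0,2)->(0,0) = 2
Tile 4: (1,0)->(1,0) = 0
Tile 6: (1,1)->(1,2) = 1
Tile 2: (1,2)->(0,1) = 2
Tile 8: (2,0)->(2,1) = 1
Tile 7: (2,1)->(2,0) = 1
Tile 5: (2,2)->(1,1) = 2
Sum: 1 + 2 + 0 + 1 + 2 + 1 + 1 + 2 = 10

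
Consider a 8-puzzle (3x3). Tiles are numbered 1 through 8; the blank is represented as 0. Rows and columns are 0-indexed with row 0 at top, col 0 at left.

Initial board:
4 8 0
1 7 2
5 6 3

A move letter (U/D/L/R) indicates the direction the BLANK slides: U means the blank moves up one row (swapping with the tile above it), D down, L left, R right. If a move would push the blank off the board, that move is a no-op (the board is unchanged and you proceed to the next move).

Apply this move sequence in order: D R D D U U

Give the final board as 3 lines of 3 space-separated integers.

After move 1 (D):
4 8 2
1 7 0
5 6 3

After move 2 (R):
4 8 2
1 7 0
5 6 3

After move 3 (D):
4 8 2
1 7 3
5 6 0

After move 4 (D):
4 8 2
1 7 3
5 6 0

After move 5 (U):
4 8 2
1 7 0
5 6 3

After move 6 (U):
4 8 0
1 7 2
5 6 3

Answer: 4 8 0
1 7 2
5 6 3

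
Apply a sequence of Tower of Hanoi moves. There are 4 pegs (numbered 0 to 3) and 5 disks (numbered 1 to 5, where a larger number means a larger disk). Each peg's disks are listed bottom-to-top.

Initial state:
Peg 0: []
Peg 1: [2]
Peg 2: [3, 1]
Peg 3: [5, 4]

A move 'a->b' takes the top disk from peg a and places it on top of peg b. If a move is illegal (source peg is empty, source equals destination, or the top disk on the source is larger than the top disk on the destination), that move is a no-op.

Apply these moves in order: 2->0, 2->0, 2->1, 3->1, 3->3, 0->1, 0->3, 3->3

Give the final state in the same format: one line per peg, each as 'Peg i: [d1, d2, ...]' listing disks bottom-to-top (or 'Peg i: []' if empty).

After move 1 (2->0):
Peg 0: [1]
Peg 1: [2]
Peg 2: [3]
Peg 3: [5, 4]

After move 2 (2->0):
Peg 0: [1]
Peg 1: [2]
Peg 2: [3]
Peg 3: [5, 4]

After move 3 (2->1):
Peg 0: [1]
Peg 1: [2]
Peg 2: [3]
Peg 3: [5, 4]

After move 4 (3->1):
Peg 0: [1]
Peg 1: [2]
Peg 2: [3]
Peg 3: [5, 4]

After move 5 (3->3):
Peg 0: [1]
Peg 1: [2]
Peg 2: [3]
Peg 3: [5, 4]

After move 6 (0->1):
Peg 0: []
Peg 1: [2, 1]
Peg 2: [3]
Peg 3: [5, 4]

After move 7 (0->3):
Peg 0: []
Peg 1: [2, 1]
Peg 2: [3]
Peg 3: [5, 4]

After move 8 (3->3):
Peg 0: []
Peg 1: [2, 1]
Peg 2: [3]
Peg 3: [5, 4]

Answer: Peg 0: []
Peg 1: [2, 1]
Peg 2: [3]
Peg 3: [5, 4]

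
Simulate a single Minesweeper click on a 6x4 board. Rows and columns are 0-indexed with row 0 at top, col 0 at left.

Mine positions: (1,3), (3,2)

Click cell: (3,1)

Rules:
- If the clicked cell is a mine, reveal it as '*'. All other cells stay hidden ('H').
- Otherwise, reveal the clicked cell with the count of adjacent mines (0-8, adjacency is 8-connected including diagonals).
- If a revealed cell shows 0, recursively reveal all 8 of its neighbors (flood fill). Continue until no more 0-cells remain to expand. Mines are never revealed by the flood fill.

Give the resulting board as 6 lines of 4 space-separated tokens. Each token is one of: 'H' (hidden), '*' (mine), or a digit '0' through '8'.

H H H H
H H H H
H H H H
H 1 H H
H H H H
H H H H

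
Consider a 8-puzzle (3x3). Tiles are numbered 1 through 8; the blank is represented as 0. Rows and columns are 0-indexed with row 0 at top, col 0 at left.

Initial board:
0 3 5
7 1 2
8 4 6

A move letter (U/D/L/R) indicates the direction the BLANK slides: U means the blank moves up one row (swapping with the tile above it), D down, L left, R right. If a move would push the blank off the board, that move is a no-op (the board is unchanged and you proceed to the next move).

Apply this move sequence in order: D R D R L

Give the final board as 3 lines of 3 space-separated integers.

After move 1 (D):
7 3 5
0 1 2
8 4 6

After move 2 (R):
7 3 5
1 0 2
8 4 6

After move 3 (D):
7 3 5
1 4 2
8 0 6

After move 4 (R):
7 3 5
1 4 2
8 6 0

After move 5 (L):
7 3 5
1 4 2
8 0 6

Answer: 7 3 5
1 4 2
8 0 6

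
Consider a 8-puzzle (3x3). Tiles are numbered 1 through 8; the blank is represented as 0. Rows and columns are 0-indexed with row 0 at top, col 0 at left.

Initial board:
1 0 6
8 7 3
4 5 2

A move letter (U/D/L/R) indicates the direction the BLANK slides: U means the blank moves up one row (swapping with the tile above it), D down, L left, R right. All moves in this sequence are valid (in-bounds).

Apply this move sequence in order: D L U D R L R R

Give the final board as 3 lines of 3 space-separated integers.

After move 1 (D):
1 7 6
8 0 3
4 5 2

After move 2 (L):
1 7 6
0 8 3
4 5 2

After move 3 (U):
0 7 6
1 8 3
4 5 2

After move 4 (D):
1 7 6
0 8 3
4 5 2

After move 5 (R):
1 7 6
8 0 3
4 5 2

After move 6 (L):
1 7 6
0 8 3
4 5 2

After move 7 (R):
1 7 6
8 0 3
4 5 2

After move 8 (R):
1 7 6
8 3 0
4 5 2

Answer: 1 7 6
8 3 0
4 5 2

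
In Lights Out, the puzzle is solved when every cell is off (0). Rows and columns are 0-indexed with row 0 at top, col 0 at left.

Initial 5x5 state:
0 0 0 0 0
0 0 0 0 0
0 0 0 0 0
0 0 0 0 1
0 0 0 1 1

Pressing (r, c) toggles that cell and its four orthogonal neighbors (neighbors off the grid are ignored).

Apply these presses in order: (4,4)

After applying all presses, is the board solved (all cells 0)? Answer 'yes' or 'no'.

Answer: yes

Derivation:
After press 1 at (4,4):
0 0 0 0 0
0 0 0 0 0
0 0 0 0 0
0 0 0 0 0
0 0 0 0 0

Lights still on: 0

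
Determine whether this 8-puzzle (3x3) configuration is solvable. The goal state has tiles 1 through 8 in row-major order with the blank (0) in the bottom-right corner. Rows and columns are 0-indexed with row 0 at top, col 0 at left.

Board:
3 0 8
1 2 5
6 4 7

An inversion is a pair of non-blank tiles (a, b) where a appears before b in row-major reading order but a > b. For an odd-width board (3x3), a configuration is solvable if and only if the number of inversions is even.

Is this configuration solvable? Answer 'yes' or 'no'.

Answer: yes

Derivation:
Inversions (pairs i<j in row-major order where tile[i] > tile[j] > 0): 10
10 is even, so the puzzle is solvable.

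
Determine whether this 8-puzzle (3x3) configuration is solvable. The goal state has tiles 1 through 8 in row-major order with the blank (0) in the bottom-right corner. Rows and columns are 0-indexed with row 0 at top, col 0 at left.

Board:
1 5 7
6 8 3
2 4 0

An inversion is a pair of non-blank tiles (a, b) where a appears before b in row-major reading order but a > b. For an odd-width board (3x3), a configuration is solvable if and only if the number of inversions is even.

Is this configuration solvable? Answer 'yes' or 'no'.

Inversions (pairs i<j in row-major order where tile[i] > tile[j] > 0): 14
14 is even, so the puzzle is solvable.

Answer: yes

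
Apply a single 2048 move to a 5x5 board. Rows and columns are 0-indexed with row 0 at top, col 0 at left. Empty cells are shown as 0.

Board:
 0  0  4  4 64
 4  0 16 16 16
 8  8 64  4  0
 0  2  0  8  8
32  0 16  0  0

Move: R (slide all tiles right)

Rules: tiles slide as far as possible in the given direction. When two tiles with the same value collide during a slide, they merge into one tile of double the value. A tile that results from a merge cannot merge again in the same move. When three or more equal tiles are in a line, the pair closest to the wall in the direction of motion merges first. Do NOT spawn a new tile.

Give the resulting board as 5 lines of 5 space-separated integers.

Answer:  0  0  0  8 64
 0  0  4 16 32
 0  0 16 64  4
 0  0  0  2 16
 0  0  0 32 16

Derivation:
Slide right:
row 0: [0, 0, 4, 4, 64] -> [0, 0, 0, 8, 64]
row 1: [4, 0, 16, 16, 16] -> [0, 0, 4, 16, 32]
row 2: [8, 8, 64, 4, 0] -> [0, 0, 16, 64, 4]
row 3: [0, 2, 0, 8, 8] -> [0, 0, 0, 2, 16]
row 4: [32, 0, 16, 0, 0] -> [0, 0, 0, 32, 16]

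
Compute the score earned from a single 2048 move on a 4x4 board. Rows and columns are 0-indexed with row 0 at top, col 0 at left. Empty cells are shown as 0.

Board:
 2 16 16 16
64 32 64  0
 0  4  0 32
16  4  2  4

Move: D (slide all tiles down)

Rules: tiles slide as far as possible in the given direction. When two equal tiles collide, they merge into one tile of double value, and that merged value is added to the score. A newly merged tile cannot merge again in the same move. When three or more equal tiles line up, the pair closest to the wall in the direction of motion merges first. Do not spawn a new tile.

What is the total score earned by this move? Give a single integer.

Answer: 8

Derivation:
Slide down:
col 0: [2, 64, 0, 16] -> [0, 2, 64, 16]  score +0 (running 0)
col 1: [16, 32, 4, 4] -> [0, 16, 32, 8]  score +8 (running 8)
col 2: [16, 64, 0, 2] -> [0, 16, 64, 2]  score +0 (running 8)
col 3: [16, 0, 32, 4] -> [0, 16, 32, 4]  score +0 (running 8)
Board after move:
 0  0  0  0
 2 16 16 16
64 32 64 32
16  8  2  4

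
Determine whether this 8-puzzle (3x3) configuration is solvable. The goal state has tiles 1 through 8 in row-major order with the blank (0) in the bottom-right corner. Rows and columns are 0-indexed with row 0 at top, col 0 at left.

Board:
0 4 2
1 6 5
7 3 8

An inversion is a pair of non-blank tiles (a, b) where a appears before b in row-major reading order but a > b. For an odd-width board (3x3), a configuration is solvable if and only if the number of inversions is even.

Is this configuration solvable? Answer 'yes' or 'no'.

Inversions (pairs i<j in row-major order where tile[i] > tile[j] > 0): 8
8 is even, so the puzzle is solvable.

Answer: yes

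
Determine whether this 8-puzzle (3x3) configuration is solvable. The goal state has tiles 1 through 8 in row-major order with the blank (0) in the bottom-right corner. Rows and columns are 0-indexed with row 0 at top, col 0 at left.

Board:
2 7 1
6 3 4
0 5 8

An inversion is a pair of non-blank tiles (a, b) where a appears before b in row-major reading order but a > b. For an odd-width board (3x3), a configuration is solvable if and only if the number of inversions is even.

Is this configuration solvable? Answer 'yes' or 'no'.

Answer: no

Derivation:
Inversions (pairs i<j in row-major order where tile[i] > tile[j] > 0): 9
9 is odd, so the puzzle is not solvable.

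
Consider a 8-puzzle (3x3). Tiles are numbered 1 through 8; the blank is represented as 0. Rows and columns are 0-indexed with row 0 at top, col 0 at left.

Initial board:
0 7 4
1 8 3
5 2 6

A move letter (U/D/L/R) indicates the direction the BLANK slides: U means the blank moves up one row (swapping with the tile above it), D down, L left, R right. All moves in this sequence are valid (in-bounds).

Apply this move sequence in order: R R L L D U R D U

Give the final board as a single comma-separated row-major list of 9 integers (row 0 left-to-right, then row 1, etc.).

After move 1 (R):
7 0 4
1 8 3
5 2 6

After move 2 (R):
7 4 0
1 8 3
5 2 6

After move 3 (L):
7 0 4
1 8 3
5 2 6

After move 4 (L):
0 7 4
1 8 3
5 2 6

After move 5 (D):
1 7 4
0 8 3
5 2 6

After move 6 (U):
0 7 4
1 8 3
5 2 6

After move 7 (R):
7 0 4
1 8 3
5 2 6

After move 8 (D):
7 8 4
1 0 3
5 2 6

After move 9 (U):
7 0 4
1 8 3
5 2 6

Answer: 7, 0, 4, 1, 8, 3, 5, 2, 6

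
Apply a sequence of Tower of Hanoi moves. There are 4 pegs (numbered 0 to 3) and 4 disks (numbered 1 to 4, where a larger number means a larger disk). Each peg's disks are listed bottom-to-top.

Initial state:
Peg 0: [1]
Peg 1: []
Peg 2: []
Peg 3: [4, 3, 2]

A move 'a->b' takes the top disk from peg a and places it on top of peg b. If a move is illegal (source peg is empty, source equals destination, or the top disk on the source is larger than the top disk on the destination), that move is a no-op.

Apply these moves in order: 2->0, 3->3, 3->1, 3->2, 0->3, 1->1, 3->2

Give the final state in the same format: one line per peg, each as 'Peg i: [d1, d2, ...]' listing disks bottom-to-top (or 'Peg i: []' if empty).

Answer: Peg 0: []
Peg 1: [2]
Peg 2: [3, 1]
Peg 3: [4]

Derivation:
After move 1 (2->0):
Peg 0: [1]
Peg 1: []
Peg 2: []
Peg 3: [4, 3, 2]

After move 2 (3->3):
Peg 0: [1]
Peg 1: []
Peg 2: []
Peg 3: [4, 3, 2]

After move 3 (3->1):
Peg 0: [1]
Peg 1: [2]
Peg 2: []
Peg 3: [4, 3]

After move 4 (3->2):
Peg 0: [1]
Peg 1: [2]
Peg 2: [3]
Peg 3: [4]

After move 5 (0->3):
Peg 0: []
Peg 1: [2]
Peg 2: [3]
Peg 3: [4, 1]

After move 6 (1->1):
Peg 0: []
Peg 1: [2]
Peg 2: [3]
Peg 3: [4, 1]

After move 7 (3->2):
Peg 0: []
Peg 1: [2]
Peg 2: [3, 1]
Peg 3: [4]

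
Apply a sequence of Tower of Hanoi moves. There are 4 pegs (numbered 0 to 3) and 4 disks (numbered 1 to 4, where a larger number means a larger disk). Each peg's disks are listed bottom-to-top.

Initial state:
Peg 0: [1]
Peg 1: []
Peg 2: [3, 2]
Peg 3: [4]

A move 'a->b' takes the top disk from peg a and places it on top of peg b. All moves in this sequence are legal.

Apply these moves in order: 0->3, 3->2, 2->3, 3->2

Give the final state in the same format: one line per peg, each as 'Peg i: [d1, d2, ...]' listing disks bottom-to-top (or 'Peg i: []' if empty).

Answer: Peg 0: []
Peg 1: []
Peg 2: [3, 2, 1]
Peg 3: [4]

Derivation:
After move 1 (0->3):
Peg 0: []
Peg 1: []
Peg 2: [3, 2]
Peg 3: [4, 1]

After move 2 (3->2):
Peg 0: []
Peg 1: []
Peg 2: [3, 2, 1]
Peg 3: [4]

After move 3 (2->3):
Peg 0: []
Peg 1: []
Peg 2: [3, 2]
Peg 3: [4, 1]

After move 4 (3->2):
Peg 0: []
Peg 1: []
Peg 2: [3, 2, 1]
Peg 3: [4]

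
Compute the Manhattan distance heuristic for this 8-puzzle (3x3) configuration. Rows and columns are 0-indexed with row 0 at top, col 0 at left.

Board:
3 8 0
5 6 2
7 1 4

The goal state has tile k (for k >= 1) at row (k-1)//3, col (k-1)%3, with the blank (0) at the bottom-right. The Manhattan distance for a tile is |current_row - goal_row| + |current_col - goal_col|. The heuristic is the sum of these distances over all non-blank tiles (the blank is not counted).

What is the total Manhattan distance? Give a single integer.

Answer: 14

Derivation:
Tile 3: at (0,0), goal (0,2), distance |0-0|+|0-2| = 2
Tile 8: at (0,1), goal (2,1), distance |0-2|+|1-1| = 2
Tile 5: at (1,0), goal (1,1), distance |1-1|+|0-1| = 1
Tile 6: at (1,1), goal (1,2), distance |1-1|+|1-2| = 1
Tile 2: at (1,2), goal (0,1), distance |1-0|+|2-1| = 2
Tile 7: at (2,0), goal (2,0), distance |2-2|+|0-0| = 0
Tile 1: at (2,1), goal (0,0), distance |2-0|+|1-0| = 3
Tile 4: at (2,2), goal (1,0), distance |2-1|+|2-0| = 3
Sum: 2 + 2 + 1 + 1 + 2 + 0 + 3 + 3 = 14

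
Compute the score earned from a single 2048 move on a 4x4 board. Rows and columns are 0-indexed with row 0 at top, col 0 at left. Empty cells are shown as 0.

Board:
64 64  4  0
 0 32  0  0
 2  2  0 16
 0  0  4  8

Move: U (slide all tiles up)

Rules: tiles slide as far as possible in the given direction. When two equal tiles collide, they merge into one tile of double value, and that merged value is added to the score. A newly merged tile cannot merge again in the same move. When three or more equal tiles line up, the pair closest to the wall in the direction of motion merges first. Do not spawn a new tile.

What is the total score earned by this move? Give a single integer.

Slide up:
col 0: [64, 0, 2, 0] -> [64, 2, 0, 0]  score +0 (running 0)
col 1: [64, 32, 2, 0] -> [64, 32, 2, 0]  score +0 (running 0)
col 2: [4, 0, 0, 4] -> [8, 0, 0, 0]  score +8 (running 8)
col 3: [0, 0, 16, 8] -> [16, 8, 0, 0]  score +0 (running 8)
Board after move:
64 64  8 16
 2 32  0  8
 0  2  0  0
 0  0  0  0

Answer: 8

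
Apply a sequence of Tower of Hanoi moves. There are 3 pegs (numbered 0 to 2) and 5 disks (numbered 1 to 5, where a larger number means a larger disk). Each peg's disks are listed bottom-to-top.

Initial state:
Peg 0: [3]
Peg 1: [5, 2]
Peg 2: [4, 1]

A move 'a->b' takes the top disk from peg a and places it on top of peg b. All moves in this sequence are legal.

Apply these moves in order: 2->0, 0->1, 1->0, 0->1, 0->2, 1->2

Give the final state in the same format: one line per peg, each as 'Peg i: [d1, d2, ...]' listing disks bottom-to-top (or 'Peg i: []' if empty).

After move 1 (2->0):
Peg 0: [3, 1]
Peg 1: [5, 2]
Peg 2: [4]

After move 2 (0->1):
Peg 0: [3]
Peg 1: [5, 2, 1]
Peg 2: [4]

After move 3 (1->0):
Peg 0: [3, 1]
Peg 1: [5, 2]
Peg 2: [4]

After move 4 (0->1):
Peg 0: [3]
Peg 1: [5, 2, 1]
Peg 2: [4]

After move 5 (0->2):
Peg 0: []
Peg 1: [5, 2, 1]
Peg 2: [4, 3]

After move 6 (1->2):
Peg 0: []
Peg 1: [5, 2]
Peg 2: [4, 3, 1]

Answer: Peg 0: []
Peg 1: [5, 2]
Peg 2: [4, 3, 1]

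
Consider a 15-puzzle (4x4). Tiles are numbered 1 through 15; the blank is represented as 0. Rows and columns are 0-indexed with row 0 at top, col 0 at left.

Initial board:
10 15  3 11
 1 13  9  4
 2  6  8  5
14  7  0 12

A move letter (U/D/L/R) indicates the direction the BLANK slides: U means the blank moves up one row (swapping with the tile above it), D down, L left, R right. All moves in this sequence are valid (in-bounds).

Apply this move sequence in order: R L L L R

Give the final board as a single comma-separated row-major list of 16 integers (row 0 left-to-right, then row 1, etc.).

Answer: 10, 15, 3, 11, 1, 13, 9, 4, 2, 6, 8, 5, 14, 0, 7, 12

Derivation:
After move 1 (R):
10 15  3 11
 1 13  9  4
 2  6  8  5
14  7 12  0

After move 2 (L):
10 15  3 11
 1 13  9  4
 2  6  8  5
14  7  0 12

After move 3 (L):
10 15  3 11
 1 13  9  4
 2  6  8  5
14  0  7 12

After move 4 (L):
10 15  3 11
 1 13  9  4
 2  6  8  5
 0 14  7 12

After move 5 (R):
10 15  3 11
 1 13  9  4
 2  6  8  5
14  0  7 12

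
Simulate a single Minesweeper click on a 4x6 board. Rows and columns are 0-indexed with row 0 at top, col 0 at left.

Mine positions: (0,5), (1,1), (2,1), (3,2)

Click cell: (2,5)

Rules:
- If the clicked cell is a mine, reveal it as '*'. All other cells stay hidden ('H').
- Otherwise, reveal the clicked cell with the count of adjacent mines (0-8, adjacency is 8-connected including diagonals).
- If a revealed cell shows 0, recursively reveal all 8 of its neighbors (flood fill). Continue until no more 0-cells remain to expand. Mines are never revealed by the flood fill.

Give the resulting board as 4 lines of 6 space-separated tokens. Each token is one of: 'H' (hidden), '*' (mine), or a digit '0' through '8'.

H H 1 0 1 H
H H 2 0 1 1
H H 3 1 0 0
H H H 1 0 0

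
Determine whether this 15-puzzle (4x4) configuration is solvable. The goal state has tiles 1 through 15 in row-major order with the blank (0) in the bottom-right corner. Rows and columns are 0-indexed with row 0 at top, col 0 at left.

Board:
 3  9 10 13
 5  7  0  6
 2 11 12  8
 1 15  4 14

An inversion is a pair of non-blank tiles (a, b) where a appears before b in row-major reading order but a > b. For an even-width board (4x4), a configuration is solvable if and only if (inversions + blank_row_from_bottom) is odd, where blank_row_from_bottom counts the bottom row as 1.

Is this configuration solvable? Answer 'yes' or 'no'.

Inversions: 46
Blank is in row 1 (0-indexed from top), which is row 3 counting from the bottom (bottom = 1).
46 + 3 = 49, which is odd, so the puzzle is solvable.

Answer: yes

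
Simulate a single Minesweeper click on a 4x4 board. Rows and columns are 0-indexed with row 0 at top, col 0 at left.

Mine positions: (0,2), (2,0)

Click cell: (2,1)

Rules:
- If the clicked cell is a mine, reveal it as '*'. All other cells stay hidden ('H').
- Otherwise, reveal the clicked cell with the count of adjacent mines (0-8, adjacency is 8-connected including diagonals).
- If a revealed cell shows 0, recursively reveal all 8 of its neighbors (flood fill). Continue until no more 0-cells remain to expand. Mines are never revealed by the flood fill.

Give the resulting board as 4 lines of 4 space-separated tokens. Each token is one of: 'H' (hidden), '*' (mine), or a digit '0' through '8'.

H H H H
H H H H
H 1 H H
H H H H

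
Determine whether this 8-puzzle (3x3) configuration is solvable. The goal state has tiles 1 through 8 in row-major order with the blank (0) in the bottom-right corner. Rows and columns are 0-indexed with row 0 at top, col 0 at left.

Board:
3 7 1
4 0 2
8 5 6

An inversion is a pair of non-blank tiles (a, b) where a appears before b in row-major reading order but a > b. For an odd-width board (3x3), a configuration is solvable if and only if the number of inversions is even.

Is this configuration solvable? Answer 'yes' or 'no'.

Inversions (pairs i<j in row-major order where tile[i] > tile[j] > 0): 10
10 is even, so the puzzle is solvable.

Answer: yes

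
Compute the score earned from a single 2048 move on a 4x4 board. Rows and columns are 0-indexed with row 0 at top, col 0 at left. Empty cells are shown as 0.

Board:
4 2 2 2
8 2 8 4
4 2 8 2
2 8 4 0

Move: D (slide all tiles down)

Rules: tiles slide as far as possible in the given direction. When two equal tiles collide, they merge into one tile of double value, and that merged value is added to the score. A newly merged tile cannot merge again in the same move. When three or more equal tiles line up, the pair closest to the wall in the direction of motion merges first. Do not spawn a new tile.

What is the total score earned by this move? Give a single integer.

Answer: 20

Derivation:
Slide down:
col 0: [4, 8, 4, 2] -> [4, 8, 4, 2]  score +0 (running 0)
col 1: [2, 2, 2, 8] -> [0, 2, 4, 8]  score +4 (running 4)
col 2: [2, 8, 8, 4] -> [0, 2, 16, 4]  score +16 (running 20)
col 3: [2, 4, 2, 0] -> [0, 2, 4, 2]  score +0 (running 20)
Board after move:
 4  0  0  0
 8  2  2  2
 4  4 16  4
 2  8  4  2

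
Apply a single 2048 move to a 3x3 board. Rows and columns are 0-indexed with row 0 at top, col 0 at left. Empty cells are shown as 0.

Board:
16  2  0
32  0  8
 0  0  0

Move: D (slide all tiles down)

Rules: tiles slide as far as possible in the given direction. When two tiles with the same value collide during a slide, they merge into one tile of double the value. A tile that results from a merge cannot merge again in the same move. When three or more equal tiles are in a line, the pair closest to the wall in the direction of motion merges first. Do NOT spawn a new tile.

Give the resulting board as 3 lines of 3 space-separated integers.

Slide down:
col 0: [16, 32, 0] -> [0, 16, 32]
col 1: [2, 0, 0] -> [0, 0, 2]
col 2: [0, 8, 0] -> [0, 0, 8]

Answer:  0  0  0
16  0  0
32  2  8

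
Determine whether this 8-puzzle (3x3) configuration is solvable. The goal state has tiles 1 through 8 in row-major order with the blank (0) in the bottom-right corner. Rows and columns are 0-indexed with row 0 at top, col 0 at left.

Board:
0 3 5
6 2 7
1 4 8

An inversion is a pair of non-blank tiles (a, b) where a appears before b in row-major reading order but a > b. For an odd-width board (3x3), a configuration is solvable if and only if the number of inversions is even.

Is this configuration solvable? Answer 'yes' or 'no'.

Inversions (pairs i<j in row-major order where tile[i] > tile[j] > 0): 11
11 is odd, so the puzzle is not solvable.

Answer: no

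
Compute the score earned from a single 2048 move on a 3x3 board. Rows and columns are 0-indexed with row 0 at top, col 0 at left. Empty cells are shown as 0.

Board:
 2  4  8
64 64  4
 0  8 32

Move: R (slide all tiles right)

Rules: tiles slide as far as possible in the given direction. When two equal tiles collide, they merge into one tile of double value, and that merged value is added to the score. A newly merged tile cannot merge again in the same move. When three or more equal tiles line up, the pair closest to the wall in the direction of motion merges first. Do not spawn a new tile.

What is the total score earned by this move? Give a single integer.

Slide right:
row 0: [2, 4, 8] -> [2, 4, 8]  score +0 (running 0)
row 1: [64, 64, 4] -> [0, 128, 4]  score +128 (running 128)
row 2: [0, 8, 32] -> [0, 8, 32]  score +0 (running 128)
Board after move:
  2   4   8
  0 128   4
  0   8  32

Answer: 128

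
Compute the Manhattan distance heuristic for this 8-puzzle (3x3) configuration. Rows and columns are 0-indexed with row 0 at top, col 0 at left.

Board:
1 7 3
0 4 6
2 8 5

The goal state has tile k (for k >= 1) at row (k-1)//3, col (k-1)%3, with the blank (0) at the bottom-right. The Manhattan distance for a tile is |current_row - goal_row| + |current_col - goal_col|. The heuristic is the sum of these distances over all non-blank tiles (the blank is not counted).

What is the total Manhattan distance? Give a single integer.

Tile 1: (0,0)->(0,0) = 0
Tile 7: (0,1)->(2,0) = 3
Tile 3: (0,2)->(0,2) = 0
Tile 4: (1,1)->(1,0) = 1
Tile 6: (1,2)->(1,2) = 0
Tile 2: (2,0)->(0,1) = 3
Tile 8: (2,1)->(2,1) = 0
Tile 5: (2,2)->(1,1) = 2
Sum: 0 + 3 + 0 + 1 + 0 + 3 + 0 + 2 = 9

Answer: 9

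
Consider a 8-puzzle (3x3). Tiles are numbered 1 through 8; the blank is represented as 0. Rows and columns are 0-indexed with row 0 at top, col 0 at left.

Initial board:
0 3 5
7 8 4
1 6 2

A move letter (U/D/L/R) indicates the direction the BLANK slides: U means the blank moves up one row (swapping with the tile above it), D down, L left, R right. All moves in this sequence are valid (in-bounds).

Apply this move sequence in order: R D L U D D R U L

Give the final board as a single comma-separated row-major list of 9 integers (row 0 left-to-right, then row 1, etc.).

After move 1 (R):
3 0 5
7 8 4
1 6 2

After move 2 (D):
3 8 5
7 0 4
1 6 2

After move 3 (L):
3 8 5
0 7 4
1 6 2

After move 4 (U):
0 8 5
3 7 4
1 6 2

After move 5 (D):
3 8 5
0 7 4
1 6 2

After move 6 (D):
3 8 5
1 7 4
0 6 2

After move 7 (R):
3 8 5
1 7 4
6 0 2

After move 8 (U):
3 8 5
1 0 4
6 7 2

After move 9 (L):
3 8 5
0 1 4
6 7 2

Answer: 3, 8, 5, 0, 1, 4, 6, 7, 2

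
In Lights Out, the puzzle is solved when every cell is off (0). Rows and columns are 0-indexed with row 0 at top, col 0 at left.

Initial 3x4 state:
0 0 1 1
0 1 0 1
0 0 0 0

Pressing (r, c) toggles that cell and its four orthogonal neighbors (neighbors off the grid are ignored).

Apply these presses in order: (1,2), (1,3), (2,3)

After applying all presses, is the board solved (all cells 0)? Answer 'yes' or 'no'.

After press 1 at (1,2):
0 0 0 1
0 0 1 0
0 0 1 0

After press 2 at (1,3):
0 0 0 0
0 0 0 1
0 0 1 1

After press 3 at (2,3):
0 0 0 0
0 0 0 0
0 0 0 0

Lights still on: 0

Answer: yes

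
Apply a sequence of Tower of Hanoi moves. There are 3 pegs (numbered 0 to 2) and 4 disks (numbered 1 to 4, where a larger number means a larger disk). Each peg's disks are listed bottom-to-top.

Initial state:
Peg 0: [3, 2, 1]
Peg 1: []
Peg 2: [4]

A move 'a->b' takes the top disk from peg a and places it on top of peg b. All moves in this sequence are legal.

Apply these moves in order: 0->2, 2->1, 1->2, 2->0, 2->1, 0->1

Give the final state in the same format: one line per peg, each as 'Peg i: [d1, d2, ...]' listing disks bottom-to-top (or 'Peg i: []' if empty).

After move 1 (0->2):
Peg 0: [3, 2]
Peg 1: []
Peg 2: [4, 1]

After move 2 (2->1):
Peg 0: [3, 2]
Peg 1: [1]
Peg 2: [4]

After move 3 (1->2):
Peg 0: [3, 2]
Peg 1: []
Peg 2: [4, 1]

After move 4 (2->0):
Peg 0: [3, 2, 1]
Peg 1: []
Peg 2: [4]

After move 5 (2->1):
Peg 0: [3, 2, 1]
Peg 1: [4]
Peg 2: []

After move 6 (0->1):
Peg 0: [3, 2]
Peg 1: [4, 1]
Peg 2: []

Answer: Peg 0: [3, 2]
Peg 1: [4, 1]
Peg 2: []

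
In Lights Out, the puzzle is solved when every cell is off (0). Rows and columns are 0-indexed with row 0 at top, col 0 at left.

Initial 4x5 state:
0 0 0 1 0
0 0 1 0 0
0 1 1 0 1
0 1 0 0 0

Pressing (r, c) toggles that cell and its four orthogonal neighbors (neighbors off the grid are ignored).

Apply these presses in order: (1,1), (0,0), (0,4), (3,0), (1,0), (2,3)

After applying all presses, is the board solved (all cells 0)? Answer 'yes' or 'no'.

Answer: no

Derivation:
After press 1 at (1,1):
0 1 0 1 0
1 1 0 0 0
0 0 1 0 1
0 1 0 0 0

After press 2 at (0,0):
1 0 0 1 0
0 1 0 0 0
0 0 1 0 1
0 1 0 0 0

After press 3 at (0,4):
1 0 0 0 1
0 1 0 0 1
0 0 1 0 1
0 1 0 0 0

After press 4 at (3,0):
1 0 0 0 1
0 1 0 0 1
1 0 1 0 1
1 0 0 0 0

After press 5 at (1,0):
0 0 0 0 1
1 0 0 0 1
0 0 1 0 1
1 0 0 0 0

After press 6 at (2,3):
0 0 0 0 1
1 0 0 1 1
0 0 0 1 0
1 0 0 1 0

Lights still on: 7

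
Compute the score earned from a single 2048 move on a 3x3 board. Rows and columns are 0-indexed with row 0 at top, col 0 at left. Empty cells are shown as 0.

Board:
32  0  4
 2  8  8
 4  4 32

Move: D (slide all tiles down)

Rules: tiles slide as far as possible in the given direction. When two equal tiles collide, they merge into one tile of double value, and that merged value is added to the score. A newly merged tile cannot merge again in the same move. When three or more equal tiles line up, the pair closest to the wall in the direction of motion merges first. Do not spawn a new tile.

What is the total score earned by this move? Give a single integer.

Answer: 0

Derivation:
Slide down:
col 0: [32, 2, 4] -> [32, 2, 4]  score +0 (running 0)
col 1: [0, 8, 4] -> [0, 8, 4]  score +0 (running 0)
col 2: [4, 8, 32] -> [4, 8, 32]  score +0 (running 0)
Board after move:
32  0  4
 2  8  8
 4  4 32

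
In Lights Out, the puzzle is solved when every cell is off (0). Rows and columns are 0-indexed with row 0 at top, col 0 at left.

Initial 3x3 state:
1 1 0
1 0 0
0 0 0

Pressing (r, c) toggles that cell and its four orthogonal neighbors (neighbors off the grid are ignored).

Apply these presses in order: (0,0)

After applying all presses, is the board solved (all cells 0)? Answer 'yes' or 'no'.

After press 1 at (0,0):
0 0 0
0 0 0
0 0 0

Lights still on: 0

Answer: yes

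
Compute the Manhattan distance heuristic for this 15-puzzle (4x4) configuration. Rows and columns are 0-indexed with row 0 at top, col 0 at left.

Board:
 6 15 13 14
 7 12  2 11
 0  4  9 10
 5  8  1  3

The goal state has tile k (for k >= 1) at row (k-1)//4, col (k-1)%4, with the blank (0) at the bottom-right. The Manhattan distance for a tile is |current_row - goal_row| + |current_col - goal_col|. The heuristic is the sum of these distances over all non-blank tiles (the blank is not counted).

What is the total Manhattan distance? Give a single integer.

Tile 6: at (0,0), goal (1,1), distance |0-1|+|0-1| = 2
Tile 15: at (0,1), goal (3,2), distance |0-3|+|1-2| = 4
Tile 13: at (0,2), goal (3,0), distance |0-3|+|2-0| = 5
Tile 14: at (0,3), goal (3,1), distance |0-3|+|3-1| = 5
Tile 7: at (1,0), goal (1,2), distance |1-1|+|0-2| = 2
Tile 12: at (1,1), goal (2,3), distance |1-2|+|1-3| = 3
Tile 2: at (1,2), goal (0,1), distance |1-0|+|2-1| = 2
Tile 11: at (1,3), goal (2,2), distance |1-2|+|3-2| = 2
Tile 4: at (2,1), goal (0,3), distance |2-0|+|1-3| = 4
Tile 9: at (2,2), goal (2,0), distance |2-2|+|2-0| = 2
Tile 10: at (2,3), goal (2,1), distance |2-2|+|3-1| = 2
Tile 5: at (3,0), goal (1,0), distance |3-1|+|0-0| = 2
Tile 8: at (3,1), goal (1,3), distance |3-1|+|1-3| = 4
Tile 1: at (3,2), goal (0,0), distance |3-0|+|2-0| = 5
Tile 3: at (3,3), goal (0,2), distance |3-0|+|3-2| = 4
Sum: 2 + 4 + 5 + 5 + 2 + 3 + 2 + 2 + 4 + 2 + 2 + 2 + 4 + 5 + 4 = 48

Answer: 48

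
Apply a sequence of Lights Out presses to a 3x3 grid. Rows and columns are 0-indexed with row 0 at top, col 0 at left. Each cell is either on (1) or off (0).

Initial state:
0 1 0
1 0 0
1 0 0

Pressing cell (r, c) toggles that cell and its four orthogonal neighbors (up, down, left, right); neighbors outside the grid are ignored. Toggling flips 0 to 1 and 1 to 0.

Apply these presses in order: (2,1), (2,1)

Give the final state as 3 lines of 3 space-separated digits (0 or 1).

After press 1 at (2,1):
0 1 0
1 1 0
0 1 1

After press 2 at (2,1):
0 1 0
1 0 0
1 0 0

Answer: 0 1 0
1 0 0
1 0 0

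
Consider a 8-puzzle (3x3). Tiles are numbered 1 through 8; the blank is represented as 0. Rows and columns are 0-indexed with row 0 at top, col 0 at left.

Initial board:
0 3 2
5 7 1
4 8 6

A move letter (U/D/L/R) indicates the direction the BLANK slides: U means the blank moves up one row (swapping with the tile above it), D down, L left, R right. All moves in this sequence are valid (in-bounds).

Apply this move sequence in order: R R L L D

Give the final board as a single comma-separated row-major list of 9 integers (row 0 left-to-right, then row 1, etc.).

After move 1 (R):
3 0 2
5 7 1
4 8 6

After move 2 (R):
3 2 0
5 7 1
4 8 6

After move 3 (L):
3 0 2
5 7 1
4 8 6

After move 4 (L):
0 3 2
5 7 1
4 8 6

After move 5 (D):
5 3 2
0 7 1
4 8 6

Answer: 5, 3, 2, 0, 7, 1, 4, 8, 6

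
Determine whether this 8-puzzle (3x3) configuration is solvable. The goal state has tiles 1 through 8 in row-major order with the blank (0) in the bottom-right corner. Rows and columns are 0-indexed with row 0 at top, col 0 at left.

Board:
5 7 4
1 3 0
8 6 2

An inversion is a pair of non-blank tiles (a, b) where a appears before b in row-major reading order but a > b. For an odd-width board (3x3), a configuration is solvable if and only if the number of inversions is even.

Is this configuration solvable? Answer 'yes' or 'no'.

Inversions (pairs i<j in row-major order where tile[i] > tile[j] > 0): 16
16 is even, so the puzzle is solvable.

Answer: yes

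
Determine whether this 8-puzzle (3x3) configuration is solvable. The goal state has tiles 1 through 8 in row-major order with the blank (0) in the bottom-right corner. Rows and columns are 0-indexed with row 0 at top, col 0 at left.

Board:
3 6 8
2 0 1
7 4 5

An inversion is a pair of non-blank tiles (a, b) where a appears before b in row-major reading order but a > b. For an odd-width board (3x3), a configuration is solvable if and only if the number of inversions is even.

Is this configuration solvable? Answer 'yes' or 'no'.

Inversions (pairs i<j in row-major order where tile[i] > tile[j] > 0): 14
14 is even, so the puzzle is solvable.

Answer: yes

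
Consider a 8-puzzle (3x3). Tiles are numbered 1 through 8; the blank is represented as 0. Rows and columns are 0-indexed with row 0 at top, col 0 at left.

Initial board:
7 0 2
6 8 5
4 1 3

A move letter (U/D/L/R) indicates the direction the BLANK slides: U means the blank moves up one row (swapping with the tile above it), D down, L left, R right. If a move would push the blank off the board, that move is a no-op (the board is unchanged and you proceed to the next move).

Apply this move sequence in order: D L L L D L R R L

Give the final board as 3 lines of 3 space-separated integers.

After move 1 (D):
7 8 2
6 0 5
4 1 3

After move 2 (L):
7 8 2
0 6 5
4 1 3

After move 3 (L):
7 8 2
0 6 5
4 1 3

After move 4 (L):
7 8 2
0 6 5
4 1 3

After move 5 (D):
7 8 2
4 6 5
0 1 3

After move 6 (L):
7 8 2
4 6 5
0 1 3

After move 7 (R):
7 8 2
4 6 5
1 0 3

After move 8 (R):
7 8 2
4 6 5
1 3 0

After move 9 (L):
7 8 2
4 6 5
1 0 3

Answer: 7 8 2
4 6 5
1 0 3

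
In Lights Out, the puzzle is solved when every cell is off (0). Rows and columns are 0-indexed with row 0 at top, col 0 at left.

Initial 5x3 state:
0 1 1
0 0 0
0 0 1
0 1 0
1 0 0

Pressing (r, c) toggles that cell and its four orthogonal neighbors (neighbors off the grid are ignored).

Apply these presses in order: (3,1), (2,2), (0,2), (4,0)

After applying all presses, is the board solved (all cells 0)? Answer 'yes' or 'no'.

Answer: yes

Derivation:
After press 1 at (3,1):
0 1 1
0 0 0
0 1 1
1 0 1
1 1 0

After press 2 at (2,2):
0 1 1
0 0 1
0 0 0
1 0 0
1 1 0

After press 3 at (0,2):
0 0 0
0 0 0
0 0 0
1 0 0
1 1 0

After press 4 at (4,0):
0 0 0
0 0 0
0 0 0
0 0 0
0 0 0

Lights still on: 0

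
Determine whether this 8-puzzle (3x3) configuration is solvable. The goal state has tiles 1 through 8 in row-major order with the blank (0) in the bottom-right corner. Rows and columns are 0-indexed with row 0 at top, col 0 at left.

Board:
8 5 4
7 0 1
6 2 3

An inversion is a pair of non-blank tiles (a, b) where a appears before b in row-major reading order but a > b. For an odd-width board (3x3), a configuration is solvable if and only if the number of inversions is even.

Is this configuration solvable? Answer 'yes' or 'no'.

Inversions (pairs i<j in row-major order where tile[i] > tile[j] > 0): 20
20 is even, so the puzzle is solvable.

Answer: yes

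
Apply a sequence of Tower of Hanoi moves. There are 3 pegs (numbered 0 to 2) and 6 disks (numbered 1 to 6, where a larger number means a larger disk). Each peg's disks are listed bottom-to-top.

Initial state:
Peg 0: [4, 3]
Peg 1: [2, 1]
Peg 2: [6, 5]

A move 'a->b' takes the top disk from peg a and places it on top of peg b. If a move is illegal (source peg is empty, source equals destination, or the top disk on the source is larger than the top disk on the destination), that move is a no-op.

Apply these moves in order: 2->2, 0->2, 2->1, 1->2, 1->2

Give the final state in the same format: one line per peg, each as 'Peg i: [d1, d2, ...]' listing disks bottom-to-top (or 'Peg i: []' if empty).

After move 1 (2->2):
Peg 0: [4, 3]
Peg 1: [2, 1]
Peg 2: [6, 5]

After move 2 (0->2):
Peg 0: [4]
Peg 1: [2, 1]
Peg 2: [6, 5, 3]

After move 3 (2->1):
Peg 0: [4]
Peg 1: [2, 1]
Peg 2: [6, 5, 3]

After move 4 (1->2):
Peg 0: [4]
Peg 1: [2]
Peg 2: [6, 5, 3, 1]

After move 5 (1->2):
Peg 0: [4]
Peg 1: [2]
Peg 2: [6, 5, 3, 1]

Answer: Peg 0: [4]
Peg 1: [2]
Peg 2: [6, 5, 3, 1]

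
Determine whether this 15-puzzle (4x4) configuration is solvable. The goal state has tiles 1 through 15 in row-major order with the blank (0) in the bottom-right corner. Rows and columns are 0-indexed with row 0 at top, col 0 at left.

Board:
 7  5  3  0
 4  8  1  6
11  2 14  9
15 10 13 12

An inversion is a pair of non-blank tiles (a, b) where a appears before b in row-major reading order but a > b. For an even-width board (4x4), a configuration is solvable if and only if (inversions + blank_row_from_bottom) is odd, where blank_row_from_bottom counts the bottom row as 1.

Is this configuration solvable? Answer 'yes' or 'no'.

Inversions: 29
Blank is in row 0 (0-indexed from top), which is row 4 counting from the bottom (bottom = 1).
29 + 4 = 33, which is odd, so the puzzle is solvable.

Answer: yes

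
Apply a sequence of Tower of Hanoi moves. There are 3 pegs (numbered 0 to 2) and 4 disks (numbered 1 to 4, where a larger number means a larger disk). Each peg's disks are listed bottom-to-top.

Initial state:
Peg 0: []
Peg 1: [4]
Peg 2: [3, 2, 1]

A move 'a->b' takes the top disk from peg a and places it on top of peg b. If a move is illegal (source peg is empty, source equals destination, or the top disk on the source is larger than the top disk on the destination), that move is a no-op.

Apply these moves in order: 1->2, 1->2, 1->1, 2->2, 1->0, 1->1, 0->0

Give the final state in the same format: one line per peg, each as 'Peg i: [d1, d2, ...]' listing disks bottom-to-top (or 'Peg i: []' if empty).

After move 1 (1->2):
Peg 0: []
Peg 1: [4]
Peg 2: [3, 2, 1]

After move 2 (1->2):
Peg 0: []
Peg 1: [4]
Peg 2: [3, 2, 1]

After move 3 (1->1):
Peg 0: []
Peg 1: [4]
Peg 2: [3, 2, 1]

After move 4 (2->2):
Peg 0: []
Peg 1: [4]
Peg 2: [3, 2, 1]

After move 5 (1->0):
Peg 0: [4]
Peg 1: []
Peg 2: [3, 2, 1]

After move 6 (1->1):
Peg 0: [4]
Peg 1: []
Peg 2: [3, 2, 1]

After move 7 (0->0):
Peg 0: [4]
Peg 1: []
Peg 2: [3, 2, 1]

Answer: Peg 0: [4]
Peg 1: []
Peg 2: [3, 2, 1]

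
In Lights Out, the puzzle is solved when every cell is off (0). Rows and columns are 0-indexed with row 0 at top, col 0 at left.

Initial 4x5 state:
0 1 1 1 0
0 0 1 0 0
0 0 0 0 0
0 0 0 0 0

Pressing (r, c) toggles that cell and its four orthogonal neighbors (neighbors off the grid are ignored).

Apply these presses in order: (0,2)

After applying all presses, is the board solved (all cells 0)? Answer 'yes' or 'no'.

Answer: yes

Derivation:
After press 1 at (0,2):
0 0 0 0 0
0 0 0 0 0
0 0 0 0 0
0 0 0 0 0

Lights still on: 0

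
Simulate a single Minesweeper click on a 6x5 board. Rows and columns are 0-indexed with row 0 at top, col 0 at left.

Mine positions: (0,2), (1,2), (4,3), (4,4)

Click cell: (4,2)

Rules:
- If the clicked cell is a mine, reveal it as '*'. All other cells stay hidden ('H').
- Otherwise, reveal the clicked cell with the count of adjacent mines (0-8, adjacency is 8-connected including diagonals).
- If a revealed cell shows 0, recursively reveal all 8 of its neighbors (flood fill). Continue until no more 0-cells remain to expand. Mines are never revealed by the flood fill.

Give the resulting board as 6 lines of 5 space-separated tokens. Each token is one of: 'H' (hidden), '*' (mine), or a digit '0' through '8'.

H H H H H
H H H H H
H H H H H
H H H H H
H H 1 H H
H H H H H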